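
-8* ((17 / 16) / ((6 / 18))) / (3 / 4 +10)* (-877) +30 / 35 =626436 / 301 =2081.18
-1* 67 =-67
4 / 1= 4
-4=-4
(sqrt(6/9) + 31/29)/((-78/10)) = -155/1131 - 5*sqrt(6)/117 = -0.24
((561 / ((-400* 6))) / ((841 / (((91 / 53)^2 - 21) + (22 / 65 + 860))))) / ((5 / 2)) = -0.09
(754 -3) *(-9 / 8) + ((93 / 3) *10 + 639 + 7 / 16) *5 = 62437 / 16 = 3902.31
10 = 10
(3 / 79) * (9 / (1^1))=27 / 79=0.34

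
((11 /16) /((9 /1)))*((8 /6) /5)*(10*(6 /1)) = 11 /9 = 1.22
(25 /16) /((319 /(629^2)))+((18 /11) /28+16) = 69810911 /35728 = 1953.96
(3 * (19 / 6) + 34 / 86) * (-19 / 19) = -851 / 86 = -9.90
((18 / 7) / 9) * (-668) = -190.86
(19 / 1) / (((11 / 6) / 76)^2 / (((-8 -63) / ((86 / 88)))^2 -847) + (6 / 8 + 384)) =267519436992 / 5417268600937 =0.05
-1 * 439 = -439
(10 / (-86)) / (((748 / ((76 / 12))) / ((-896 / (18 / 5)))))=53200 / 217107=0.25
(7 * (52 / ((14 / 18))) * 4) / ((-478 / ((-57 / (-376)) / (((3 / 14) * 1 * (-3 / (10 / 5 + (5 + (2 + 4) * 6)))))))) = 446082 / 11233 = 39.71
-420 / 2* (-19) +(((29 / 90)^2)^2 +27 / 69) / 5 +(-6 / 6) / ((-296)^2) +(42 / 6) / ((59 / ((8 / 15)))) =9726842054813995267 / 2437717242600000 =3990.14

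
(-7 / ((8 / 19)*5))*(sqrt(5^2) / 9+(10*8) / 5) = -19817 / 360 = -55.05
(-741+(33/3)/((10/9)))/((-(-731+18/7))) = -51177/50990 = -1.00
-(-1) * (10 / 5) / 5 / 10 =1 / 25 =0.04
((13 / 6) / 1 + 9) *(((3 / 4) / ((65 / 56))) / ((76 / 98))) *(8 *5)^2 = 3676960 / 247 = 14886.48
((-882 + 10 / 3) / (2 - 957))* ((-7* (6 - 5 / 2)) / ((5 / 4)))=-258328 / 14325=-18.03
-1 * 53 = -53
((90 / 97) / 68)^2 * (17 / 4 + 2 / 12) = 35775 / 43507216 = 0.00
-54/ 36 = -3/ 2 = -1.50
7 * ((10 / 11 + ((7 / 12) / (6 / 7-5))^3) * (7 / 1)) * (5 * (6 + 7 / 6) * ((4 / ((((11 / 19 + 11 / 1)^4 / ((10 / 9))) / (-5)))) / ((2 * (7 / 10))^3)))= -58860634890278575 / 82099958159020032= -0.72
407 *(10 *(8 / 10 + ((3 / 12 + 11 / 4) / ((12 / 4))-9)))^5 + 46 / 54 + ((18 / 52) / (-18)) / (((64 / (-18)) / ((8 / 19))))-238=-84030624584310109 / 106704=-787511476461.15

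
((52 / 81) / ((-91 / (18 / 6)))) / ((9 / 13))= -52 / 1701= -0.03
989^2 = 978121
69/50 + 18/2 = 519/50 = 10.38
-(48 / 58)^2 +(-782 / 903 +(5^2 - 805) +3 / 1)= -591249461 / 759423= -778.55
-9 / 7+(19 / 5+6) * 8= 2699 / 35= 77.11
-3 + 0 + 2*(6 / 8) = -3 / 2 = -1.50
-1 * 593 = -593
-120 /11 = -10.91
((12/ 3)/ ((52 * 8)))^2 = 1/ 10816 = 0.00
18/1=18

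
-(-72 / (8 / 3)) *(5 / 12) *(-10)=-225 / 2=-112.50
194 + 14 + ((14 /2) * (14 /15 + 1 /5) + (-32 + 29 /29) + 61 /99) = 91847 /495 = 185.55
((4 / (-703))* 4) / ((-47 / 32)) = 512 / 33041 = 0.02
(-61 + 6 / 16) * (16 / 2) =-485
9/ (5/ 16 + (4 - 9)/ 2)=-144/ 35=-4.11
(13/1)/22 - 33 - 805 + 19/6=-27530/33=-834.24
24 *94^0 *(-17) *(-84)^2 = -2878848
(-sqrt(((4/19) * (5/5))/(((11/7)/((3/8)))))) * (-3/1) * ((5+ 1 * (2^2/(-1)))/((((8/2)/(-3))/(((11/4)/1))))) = -9 * sqrt(8778)/608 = -1.39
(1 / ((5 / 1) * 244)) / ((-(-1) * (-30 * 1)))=-1 / 36600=-0.00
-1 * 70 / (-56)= 5 / 4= 1.25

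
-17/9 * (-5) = 85/9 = 9.44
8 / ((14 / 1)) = 4 / 7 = 0.57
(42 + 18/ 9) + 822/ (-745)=31958/ 745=42.90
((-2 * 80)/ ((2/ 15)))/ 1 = -1200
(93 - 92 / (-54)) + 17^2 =10360 / 27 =383.70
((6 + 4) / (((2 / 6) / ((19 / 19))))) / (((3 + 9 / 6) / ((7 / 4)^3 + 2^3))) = 1425 / 16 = 89.06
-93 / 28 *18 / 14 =-837 / 196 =-4.27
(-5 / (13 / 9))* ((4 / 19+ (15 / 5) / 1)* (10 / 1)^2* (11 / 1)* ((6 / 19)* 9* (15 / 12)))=-203816250 / 4693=-43429.84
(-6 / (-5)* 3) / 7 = 18 / 35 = 0.51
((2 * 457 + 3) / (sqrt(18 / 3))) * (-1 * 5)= -4585 * sqrt(6) / 6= -1871.82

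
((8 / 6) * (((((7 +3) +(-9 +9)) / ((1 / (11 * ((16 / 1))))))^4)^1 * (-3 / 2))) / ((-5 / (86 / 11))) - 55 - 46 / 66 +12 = 990216978430558 / 33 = 30006575103956.30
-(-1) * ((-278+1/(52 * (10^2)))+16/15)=-4320157/15600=-276.93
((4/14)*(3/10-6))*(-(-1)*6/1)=-342/35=-9.77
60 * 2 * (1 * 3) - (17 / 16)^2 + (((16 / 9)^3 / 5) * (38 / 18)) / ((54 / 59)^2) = 361.70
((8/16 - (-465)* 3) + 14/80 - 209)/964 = 47467/38560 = 1.23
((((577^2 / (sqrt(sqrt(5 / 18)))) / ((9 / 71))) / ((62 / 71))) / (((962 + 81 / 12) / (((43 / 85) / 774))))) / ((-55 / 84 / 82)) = -3853365524344 *2^(1 / 4) *sqrt(3) *5^(3 / 4) / 75813890625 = -350.06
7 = 7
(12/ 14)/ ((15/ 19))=1.09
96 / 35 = 2.74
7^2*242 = 11858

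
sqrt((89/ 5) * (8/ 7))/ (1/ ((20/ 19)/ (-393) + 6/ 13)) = 89084 * sqrt(6230)/ 3397485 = 2.07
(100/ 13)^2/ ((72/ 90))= 12500/ 169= 73.96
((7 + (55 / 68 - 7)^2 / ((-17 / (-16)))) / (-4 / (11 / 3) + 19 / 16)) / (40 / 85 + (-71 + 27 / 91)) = -1694749056 / 266898725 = -6.35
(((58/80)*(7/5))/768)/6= 203/921600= 0.00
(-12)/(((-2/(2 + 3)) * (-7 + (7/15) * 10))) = -90/7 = -12.86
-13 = -13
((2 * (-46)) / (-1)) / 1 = 92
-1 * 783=-783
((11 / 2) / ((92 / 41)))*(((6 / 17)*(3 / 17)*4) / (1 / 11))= 44649 / 6647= 6.72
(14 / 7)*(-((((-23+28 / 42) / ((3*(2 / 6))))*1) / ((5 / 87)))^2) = -7550498 / 25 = -302019.92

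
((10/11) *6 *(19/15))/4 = 19/11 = 1.73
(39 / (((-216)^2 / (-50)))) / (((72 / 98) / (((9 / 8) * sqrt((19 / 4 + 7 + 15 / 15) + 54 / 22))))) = -15925 * sqrt(7359) / 5474304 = -0.25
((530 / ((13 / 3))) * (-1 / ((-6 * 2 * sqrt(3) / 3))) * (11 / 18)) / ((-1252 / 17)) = -49555 * sqrt(3) / 585936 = -0.15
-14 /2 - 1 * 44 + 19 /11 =-542 /11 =-49.27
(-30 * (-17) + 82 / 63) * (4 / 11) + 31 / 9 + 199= 89714 / 231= 388.37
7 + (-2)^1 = 5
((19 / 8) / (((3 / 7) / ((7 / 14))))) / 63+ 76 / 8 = 4123 / 432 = 9.54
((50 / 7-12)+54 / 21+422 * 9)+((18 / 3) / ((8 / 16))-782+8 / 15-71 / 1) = 310301 / 105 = 2955.25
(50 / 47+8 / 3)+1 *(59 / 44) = 31463 / 6204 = 5.07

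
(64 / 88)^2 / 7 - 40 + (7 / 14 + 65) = 43325 / 1694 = 25.58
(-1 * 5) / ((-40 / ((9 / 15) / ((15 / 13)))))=13 / 200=0.06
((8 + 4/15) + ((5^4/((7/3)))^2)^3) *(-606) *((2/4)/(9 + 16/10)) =-65829455852510018357951/6235397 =-10557380043726168.25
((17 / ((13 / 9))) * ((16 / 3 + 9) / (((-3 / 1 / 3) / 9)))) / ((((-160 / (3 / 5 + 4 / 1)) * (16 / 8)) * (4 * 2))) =453951 / 166400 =2.73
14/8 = 7/4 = 1.75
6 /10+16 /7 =101 /35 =2.89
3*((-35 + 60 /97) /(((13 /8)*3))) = -26680 /1261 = -21.16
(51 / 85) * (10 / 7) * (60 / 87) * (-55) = -6600 / 203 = -32.51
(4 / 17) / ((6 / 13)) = 26 / 51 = 0.51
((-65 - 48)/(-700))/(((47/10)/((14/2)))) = 113/470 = 0.24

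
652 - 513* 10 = -4478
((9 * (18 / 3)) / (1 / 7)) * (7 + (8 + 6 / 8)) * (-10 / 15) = -3969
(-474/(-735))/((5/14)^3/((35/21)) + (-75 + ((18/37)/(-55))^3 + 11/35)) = -14913114431600/1726457631596983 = -0.01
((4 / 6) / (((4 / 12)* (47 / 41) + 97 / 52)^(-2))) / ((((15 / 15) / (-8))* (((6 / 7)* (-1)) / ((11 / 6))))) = 15911328125 / 276134508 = 57.62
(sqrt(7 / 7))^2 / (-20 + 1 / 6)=-6 / 119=-0.05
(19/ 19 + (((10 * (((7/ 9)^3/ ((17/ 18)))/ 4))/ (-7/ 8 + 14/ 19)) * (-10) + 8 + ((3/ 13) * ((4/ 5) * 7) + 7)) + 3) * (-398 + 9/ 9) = -11772951233/ 268515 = -43844.67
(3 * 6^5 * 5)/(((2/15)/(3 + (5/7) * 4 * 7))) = 20120400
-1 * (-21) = 21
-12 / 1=-12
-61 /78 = -0.78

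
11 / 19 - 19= -350 / 19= -18.42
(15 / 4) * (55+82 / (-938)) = 193155 / 938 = 205.92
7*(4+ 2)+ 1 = 43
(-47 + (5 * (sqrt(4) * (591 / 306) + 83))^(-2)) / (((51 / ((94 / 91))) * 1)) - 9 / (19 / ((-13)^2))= -1752234461236057 / 21631300713750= -81.00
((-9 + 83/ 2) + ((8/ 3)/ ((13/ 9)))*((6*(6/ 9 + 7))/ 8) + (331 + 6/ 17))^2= 27395215225/ 195364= 140226.53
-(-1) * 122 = 122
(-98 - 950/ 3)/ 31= -1244/ 93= -13.38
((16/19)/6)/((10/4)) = 16/285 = 0.06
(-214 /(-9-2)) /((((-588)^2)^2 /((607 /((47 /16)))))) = 64949 /1931300571816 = 0.00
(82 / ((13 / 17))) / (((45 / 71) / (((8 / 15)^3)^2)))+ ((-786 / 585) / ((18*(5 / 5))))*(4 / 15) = 1985600212 / 512578125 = 3.87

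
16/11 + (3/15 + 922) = 50801/55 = 923.65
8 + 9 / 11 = 97 / 11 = 8.82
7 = 7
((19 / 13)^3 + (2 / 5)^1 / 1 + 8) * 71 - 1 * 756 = 681739 / 10985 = 62.06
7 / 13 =0.54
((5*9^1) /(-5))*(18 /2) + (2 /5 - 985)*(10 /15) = -3687 /5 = -737.40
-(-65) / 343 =65 / 343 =0.19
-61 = -61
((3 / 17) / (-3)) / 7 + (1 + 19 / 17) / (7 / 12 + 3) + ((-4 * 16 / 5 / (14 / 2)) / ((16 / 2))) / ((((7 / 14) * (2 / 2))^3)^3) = -2979271 / 25585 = -116.45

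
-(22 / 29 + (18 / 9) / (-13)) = -228 / 377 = -0.60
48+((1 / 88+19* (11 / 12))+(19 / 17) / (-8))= 146507 / 2244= 65.29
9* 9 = 81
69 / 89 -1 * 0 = 69 / 89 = 0.78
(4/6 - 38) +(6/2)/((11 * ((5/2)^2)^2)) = -769856/20625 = -37.33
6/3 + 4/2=4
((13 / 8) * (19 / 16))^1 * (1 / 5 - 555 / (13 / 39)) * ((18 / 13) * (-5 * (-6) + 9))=-13878189 / 80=-173477.36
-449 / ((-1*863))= 449 / 863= 0.52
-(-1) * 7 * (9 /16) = 63 /16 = 3.94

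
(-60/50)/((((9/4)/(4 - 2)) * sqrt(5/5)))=-16/15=-1.07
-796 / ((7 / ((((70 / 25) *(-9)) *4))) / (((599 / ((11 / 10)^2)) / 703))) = 686597760 / 85063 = 8071.64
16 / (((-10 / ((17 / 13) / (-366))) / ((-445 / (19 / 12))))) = -24208 / 15067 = -1.61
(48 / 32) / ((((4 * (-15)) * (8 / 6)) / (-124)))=93 / 40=2.32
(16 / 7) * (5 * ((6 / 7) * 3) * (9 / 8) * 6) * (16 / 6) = 25920 / 49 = 528.98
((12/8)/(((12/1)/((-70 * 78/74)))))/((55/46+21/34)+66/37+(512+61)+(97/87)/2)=-0.02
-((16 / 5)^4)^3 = -1152921.50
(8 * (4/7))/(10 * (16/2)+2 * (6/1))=8/161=0.05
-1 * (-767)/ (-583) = -767/ 583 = -1.32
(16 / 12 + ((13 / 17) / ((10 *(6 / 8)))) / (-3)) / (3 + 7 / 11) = 5467 / 15300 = 0.36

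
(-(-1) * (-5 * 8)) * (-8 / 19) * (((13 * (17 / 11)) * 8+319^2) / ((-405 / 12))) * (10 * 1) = -318901760 / 627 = -508615.25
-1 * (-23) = 23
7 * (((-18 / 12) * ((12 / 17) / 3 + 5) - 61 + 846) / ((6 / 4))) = 184961 / 51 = 3626.69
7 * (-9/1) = -63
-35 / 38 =-0.92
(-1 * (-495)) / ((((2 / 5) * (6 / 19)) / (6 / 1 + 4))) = 78375 / 2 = 39187.50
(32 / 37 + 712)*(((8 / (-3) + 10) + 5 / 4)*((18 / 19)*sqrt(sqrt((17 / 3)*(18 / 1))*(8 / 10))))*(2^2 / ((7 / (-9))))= -84738.66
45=45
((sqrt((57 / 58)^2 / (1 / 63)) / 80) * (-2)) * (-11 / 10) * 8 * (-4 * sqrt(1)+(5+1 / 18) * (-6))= -58.92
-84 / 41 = -2.05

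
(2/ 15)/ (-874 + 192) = -1/ 5115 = -0.00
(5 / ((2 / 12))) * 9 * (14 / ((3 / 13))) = 16380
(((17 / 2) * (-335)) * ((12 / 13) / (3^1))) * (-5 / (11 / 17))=968150 / 143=6770.28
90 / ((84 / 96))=720 / 7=102.86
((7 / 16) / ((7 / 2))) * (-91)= -11.38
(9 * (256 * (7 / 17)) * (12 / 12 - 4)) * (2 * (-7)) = 677376 / 17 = 39845.65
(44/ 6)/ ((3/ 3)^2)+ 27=103/ 3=34.33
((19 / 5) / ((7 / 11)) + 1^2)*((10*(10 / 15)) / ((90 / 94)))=45872 / 945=48.54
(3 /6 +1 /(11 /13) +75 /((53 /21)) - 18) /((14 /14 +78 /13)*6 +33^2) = 15623 /1318746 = 0.01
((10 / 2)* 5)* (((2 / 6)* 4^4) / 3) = 6400 / 9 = 711.11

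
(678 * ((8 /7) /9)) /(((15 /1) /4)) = 7232 /315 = 22.96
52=52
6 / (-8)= -0.75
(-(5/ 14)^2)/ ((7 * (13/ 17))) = -425/ 17836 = -0.02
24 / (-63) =-8 / 21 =-0.38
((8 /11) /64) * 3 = 3 /88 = 0.03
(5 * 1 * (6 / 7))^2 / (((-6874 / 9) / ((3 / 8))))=-6075 / 673652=-0.01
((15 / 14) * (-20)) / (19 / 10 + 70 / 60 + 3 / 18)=-4500 / 679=-6.63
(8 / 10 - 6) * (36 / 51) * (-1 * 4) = 1248 / 85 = 14.68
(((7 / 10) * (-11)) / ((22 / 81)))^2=321489 / 400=803.72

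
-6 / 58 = -3 / 29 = -0.10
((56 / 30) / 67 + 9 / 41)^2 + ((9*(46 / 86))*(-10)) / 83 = -3143744410069 / 6059633877225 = -0.52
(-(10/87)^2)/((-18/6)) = 100/22707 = 0.00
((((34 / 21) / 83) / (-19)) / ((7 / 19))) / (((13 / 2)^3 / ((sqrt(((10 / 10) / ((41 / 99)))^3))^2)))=-87973776 / 615822850279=-0.00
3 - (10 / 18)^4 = 19058 / 6561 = 2.90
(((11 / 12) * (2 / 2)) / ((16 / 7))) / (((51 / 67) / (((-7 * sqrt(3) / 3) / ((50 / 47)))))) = -1697311 * sqrt(3) / 1468800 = -2.00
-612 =-612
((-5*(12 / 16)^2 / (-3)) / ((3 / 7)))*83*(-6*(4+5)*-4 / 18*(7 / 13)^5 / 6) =48824335 / 2970344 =16.44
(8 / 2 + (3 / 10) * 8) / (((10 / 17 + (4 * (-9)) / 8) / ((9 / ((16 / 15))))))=-1836 / 133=-13.80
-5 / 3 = -1.67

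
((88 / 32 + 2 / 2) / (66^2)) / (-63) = -5 / 365904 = -0.00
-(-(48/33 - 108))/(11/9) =-10548/121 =-87.17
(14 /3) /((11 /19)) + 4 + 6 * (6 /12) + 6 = 695 /33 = 21.06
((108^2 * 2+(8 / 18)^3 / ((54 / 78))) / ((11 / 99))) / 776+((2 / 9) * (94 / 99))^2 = 20838154588 / 77006457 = 270.60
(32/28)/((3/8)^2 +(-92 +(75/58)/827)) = -12279296/986955599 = -0.01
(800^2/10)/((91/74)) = 4736000/91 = 52043.96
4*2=8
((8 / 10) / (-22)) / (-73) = 2 / 4015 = 0.00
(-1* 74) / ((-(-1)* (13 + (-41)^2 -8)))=-37 / 843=-0.04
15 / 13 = 1.15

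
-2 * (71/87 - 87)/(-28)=-3749/609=-6.16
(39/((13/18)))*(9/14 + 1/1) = 621/7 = 88.71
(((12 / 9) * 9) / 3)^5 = 1024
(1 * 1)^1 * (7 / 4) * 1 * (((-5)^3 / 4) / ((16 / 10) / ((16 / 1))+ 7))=-4375 / 568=-7.70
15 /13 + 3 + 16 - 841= -820.85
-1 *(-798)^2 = -636804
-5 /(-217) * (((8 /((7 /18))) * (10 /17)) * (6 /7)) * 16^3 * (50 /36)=245760000 /180761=1359.59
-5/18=-0.28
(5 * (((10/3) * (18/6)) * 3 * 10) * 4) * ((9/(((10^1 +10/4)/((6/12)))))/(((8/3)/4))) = 3240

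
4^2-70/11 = 106/11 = 9.64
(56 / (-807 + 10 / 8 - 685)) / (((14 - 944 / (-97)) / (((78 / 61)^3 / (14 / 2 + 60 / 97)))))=-0.00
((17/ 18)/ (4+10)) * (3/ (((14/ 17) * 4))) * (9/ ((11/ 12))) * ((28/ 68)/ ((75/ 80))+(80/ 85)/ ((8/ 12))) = 1.12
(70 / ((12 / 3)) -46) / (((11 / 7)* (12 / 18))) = -27.20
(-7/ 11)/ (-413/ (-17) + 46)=-119/ 13145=-0.01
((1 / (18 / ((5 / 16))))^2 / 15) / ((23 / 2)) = 5 / 2861568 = 0.00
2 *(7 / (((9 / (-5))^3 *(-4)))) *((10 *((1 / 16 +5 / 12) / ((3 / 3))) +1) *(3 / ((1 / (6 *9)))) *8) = 121625 / 27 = 4504.63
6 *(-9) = -54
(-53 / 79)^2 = 2809 / 6241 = 0.45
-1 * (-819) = 819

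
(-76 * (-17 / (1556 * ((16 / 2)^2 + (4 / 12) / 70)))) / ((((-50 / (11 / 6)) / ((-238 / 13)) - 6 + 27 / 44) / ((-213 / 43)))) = 0.02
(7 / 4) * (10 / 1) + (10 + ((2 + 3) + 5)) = 75 / 2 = 37.50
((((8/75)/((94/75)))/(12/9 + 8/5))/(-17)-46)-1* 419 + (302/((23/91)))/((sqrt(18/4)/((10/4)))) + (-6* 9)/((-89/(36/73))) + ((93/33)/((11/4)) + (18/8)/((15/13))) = -5800440015983/12562469260 + 68705* sqrt(2)/69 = 946.44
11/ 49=0.22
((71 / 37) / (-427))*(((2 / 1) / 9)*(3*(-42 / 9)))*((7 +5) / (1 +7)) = 142 / 6771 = 0.02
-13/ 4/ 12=-13/ 48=-0.27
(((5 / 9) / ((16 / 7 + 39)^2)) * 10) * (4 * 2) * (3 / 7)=0.01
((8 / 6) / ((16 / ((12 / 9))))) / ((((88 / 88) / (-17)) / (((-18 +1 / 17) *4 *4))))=4880 / 9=542.22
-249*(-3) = 747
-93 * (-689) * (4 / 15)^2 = 4556.59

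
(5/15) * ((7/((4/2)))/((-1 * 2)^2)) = 7/24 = 0.29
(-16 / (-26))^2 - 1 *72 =-12104 / 169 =-71.62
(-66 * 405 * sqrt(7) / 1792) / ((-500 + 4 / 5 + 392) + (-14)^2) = -22275 * sqrt(7) / 132608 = -0.44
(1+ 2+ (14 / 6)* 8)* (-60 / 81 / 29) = -1300 / 2349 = -0.55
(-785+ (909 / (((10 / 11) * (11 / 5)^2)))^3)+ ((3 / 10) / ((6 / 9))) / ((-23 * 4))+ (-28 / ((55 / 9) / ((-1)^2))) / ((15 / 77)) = 107959204869751 / 12245200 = 8816450.93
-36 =-36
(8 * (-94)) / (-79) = 752 / 79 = 9.52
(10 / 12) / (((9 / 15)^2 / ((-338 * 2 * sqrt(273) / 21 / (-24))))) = 21125 * sqrt(273) / 6804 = 51.30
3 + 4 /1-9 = -2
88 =88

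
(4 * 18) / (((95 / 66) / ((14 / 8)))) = 8316 / 95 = 87.54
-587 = -587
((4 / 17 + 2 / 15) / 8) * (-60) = -47 / 17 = -2.76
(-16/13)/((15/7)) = -112/195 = -0.57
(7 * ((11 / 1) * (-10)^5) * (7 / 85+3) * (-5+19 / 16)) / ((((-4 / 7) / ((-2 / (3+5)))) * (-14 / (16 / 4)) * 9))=-384566875 / 306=-1256754.49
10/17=0.59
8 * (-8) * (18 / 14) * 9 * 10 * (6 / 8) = -38880 / 7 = -5554.29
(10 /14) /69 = 5 /483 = 0.01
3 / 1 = 3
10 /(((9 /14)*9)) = 140 /81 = 1.73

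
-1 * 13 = -13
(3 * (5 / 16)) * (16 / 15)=1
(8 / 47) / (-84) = -2 / 987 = -0.00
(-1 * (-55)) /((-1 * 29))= -55 /29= -1.90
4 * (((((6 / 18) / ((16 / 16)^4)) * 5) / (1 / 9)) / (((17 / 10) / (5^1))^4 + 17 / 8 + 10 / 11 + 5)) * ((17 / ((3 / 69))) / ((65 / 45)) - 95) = 3140500000000 / 2397470751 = 1309.92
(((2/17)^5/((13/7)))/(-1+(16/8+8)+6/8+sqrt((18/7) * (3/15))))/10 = 3136/25059056193 - 1792 * sqrt(70)/1628838652545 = 0.00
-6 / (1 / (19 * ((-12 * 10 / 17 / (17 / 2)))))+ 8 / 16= 55009 / 578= 95.17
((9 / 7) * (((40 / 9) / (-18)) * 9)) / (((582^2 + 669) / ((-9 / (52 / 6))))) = 90 / 10294921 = 0.00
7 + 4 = 11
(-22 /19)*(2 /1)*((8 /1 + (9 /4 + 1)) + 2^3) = -847 /19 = -44.58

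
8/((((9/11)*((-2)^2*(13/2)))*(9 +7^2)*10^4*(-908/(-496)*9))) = 341/8664873750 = 0.00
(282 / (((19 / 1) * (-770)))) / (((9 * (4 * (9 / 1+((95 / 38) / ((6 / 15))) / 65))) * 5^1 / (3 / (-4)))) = 0.00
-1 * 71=-71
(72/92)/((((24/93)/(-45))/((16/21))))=-16740/161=-103.98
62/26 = 31/13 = 2.38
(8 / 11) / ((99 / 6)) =16 / 363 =0.04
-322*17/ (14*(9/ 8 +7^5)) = -3128/ 134465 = -0.02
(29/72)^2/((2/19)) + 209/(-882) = 662587/508032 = 1.30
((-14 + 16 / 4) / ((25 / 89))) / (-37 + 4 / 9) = 1602 / 1645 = 0.97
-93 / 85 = -1.09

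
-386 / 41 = -9.41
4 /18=2 /9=0.22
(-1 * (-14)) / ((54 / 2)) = 14 / 27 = 0.52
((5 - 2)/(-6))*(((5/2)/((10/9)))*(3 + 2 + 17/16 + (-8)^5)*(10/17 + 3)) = 287780859/2176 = 132252.23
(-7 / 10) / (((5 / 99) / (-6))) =83.16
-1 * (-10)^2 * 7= -700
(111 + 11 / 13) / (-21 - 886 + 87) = -727 / 5330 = -0.14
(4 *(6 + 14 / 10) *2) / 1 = 296 / 5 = 59.20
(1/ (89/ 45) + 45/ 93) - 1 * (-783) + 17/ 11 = 23840200/ 30349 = 785.53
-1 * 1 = -1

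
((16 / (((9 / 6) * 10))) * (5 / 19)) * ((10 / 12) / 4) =10 / 171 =0.06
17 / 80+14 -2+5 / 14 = 7039 / 560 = 12.57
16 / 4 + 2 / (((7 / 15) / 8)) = 268 / 7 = 38.29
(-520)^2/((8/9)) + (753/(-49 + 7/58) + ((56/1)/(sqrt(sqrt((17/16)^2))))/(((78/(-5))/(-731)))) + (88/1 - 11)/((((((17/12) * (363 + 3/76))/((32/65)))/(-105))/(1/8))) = 24080 * sqrt(17)/39 + 584259931052314/1920747465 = 306729.38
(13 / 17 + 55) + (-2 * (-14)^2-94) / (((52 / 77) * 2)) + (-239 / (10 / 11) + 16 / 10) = -2498901 / 4420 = -565.36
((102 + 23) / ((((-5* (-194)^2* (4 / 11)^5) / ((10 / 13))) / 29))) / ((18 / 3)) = -583809875 / 1503031296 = -0.39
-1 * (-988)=988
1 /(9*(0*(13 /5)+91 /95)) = 95 /819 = 0.12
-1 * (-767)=767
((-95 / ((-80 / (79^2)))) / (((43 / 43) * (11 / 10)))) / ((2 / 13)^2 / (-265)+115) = 26552802575 / 453223848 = 58.59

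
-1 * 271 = -271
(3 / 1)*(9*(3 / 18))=4.50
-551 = -551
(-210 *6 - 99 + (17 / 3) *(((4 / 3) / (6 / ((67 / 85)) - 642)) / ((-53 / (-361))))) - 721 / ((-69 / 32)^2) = -176516861575 / 116577846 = -1514.15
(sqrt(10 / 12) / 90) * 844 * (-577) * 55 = -1339217 * sqrt(30) / 27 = -271673.84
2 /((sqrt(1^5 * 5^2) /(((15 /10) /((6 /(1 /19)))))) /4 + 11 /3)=3 /148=0.02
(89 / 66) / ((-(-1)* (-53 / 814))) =-3293 / 159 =-20.71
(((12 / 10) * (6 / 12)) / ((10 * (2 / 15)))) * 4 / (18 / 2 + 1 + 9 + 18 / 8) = 36 / 425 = 0.08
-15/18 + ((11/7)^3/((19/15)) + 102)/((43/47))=191683963/1681386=114.00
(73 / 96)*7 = 511 / 96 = 5.32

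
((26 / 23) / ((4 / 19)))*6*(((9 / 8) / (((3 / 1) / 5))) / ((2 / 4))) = 11115 / 92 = 120.82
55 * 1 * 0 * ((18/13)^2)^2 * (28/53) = 0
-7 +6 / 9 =-19 / 3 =-6.33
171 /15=57 /5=11.40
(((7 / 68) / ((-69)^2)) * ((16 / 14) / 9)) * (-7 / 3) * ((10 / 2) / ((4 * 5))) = -7 / 4370598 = -0.00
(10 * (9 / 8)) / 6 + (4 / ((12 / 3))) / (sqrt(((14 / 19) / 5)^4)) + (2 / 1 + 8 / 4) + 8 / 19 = 389843 / 7448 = 52.34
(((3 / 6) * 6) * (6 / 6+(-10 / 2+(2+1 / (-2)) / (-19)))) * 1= -465 / 38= -12.24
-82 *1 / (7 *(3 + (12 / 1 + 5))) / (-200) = 41 / 14000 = 0.00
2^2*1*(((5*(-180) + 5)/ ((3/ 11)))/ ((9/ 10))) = -393800/ 27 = -14585.19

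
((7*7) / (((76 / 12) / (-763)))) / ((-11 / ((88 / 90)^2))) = 6580112 / 12825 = 513.07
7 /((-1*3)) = -7 /3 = -2.33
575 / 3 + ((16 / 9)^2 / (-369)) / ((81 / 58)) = 464011877 / 2421009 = 191.66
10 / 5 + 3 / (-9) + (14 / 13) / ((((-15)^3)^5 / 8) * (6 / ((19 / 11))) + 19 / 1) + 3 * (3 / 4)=8829254511749266683073 / 2254277747680663837236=3.92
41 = 41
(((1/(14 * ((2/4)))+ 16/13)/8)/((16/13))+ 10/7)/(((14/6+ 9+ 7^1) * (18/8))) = 281/7392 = 0.04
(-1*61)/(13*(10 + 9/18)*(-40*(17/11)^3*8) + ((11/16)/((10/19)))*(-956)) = 53240/141811121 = 0.00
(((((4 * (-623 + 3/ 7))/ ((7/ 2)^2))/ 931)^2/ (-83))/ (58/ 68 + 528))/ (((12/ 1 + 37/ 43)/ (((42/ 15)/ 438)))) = -7108235204608/ 13164996437665229745735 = -0.00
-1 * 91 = -91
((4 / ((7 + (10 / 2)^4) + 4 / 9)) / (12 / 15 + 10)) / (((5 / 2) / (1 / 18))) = 1 / 76842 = 0.00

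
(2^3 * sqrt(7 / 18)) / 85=4 * sqrt(14) / 255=0.06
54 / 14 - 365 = -2528 / 7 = -361.14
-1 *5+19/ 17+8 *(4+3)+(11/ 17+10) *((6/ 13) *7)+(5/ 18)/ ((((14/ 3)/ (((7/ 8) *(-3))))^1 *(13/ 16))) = 2935/ 34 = 86.32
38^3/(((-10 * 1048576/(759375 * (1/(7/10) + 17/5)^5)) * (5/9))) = -2067964642160340417/110146355200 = -18774698.79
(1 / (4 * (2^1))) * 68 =17 / 2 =8.50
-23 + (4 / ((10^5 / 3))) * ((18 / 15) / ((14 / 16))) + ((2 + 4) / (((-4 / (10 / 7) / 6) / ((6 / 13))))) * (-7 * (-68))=-4048952891 / 1421875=-2847.62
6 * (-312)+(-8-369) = -2249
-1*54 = -54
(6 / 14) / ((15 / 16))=16 / 35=0.46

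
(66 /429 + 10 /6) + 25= 1046 /39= 26.82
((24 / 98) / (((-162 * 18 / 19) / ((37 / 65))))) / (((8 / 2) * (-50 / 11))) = 7733 / 154791000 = 0.00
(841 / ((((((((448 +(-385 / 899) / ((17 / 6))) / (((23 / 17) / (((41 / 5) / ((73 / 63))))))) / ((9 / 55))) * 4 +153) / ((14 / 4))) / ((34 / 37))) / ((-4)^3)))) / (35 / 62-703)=599411414019712 / 139647565651100895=0.00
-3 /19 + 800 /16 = 947 /19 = 49.84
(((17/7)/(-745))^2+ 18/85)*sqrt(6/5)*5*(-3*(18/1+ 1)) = -5580945411*sqrt(30)/462335825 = -66.12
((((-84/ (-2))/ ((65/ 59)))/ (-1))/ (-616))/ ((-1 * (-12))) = 59/ 11440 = 0.01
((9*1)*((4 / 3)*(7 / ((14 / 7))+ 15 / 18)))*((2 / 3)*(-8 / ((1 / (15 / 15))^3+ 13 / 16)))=-13312 / 87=-153.01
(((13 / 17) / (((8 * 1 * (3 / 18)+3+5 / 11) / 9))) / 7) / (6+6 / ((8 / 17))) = 2574 / 235025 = 0.01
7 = 7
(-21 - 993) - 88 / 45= -1015.96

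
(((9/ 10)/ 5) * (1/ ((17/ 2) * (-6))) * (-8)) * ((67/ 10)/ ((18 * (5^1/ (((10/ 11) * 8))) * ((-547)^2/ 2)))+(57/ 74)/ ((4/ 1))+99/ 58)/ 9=2414912959799/ 405246949148250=0.01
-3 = -3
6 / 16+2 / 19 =73 / 152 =0.48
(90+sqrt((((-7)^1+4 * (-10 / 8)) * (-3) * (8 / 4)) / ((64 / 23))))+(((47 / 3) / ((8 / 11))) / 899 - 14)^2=3 * sqrt(46) / 4+132827733049 / 465523776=290.42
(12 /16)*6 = 9 /2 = 4.50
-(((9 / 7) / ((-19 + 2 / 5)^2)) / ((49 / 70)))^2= -62500 / 2217373921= -0.00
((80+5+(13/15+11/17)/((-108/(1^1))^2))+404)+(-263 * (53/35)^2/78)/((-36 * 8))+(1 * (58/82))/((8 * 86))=32669550674149937/66805071278400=489.03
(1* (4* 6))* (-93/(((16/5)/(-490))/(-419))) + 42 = -143203683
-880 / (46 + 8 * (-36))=40 / 11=3.64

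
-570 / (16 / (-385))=109725 / 8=13715.62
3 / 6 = 0.50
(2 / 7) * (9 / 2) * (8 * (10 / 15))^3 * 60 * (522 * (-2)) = -12217782.86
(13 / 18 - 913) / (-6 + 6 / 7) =114947 / 648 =177.39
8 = 8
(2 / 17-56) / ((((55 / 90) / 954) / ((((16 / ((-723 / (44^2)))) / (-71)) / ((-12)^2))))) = -106339200 / 290887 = -365.57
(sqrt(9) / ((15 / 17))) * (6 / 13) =102 / 65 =1.57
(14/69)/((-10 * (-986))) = 7/340170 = 0.00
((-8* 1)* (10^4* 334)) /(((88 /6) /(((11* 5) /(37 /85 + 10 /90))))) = -38326500000 /209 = -183380382.78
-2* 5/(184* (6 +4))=-1/184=-0.01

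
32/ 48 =2/ 3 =0.67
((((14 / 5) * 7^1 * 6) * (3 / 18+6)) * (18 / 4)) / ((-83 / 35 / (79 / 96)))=-3007767 / 2656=-1132.44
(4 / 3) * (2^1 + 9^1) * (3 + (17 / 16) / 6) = 3355 / 72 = 46.60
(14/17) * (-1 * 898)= -12572/17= -739.53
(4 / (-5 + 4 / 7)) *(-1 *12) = 336 / 31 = 10.84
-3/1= -3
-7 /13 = -0.54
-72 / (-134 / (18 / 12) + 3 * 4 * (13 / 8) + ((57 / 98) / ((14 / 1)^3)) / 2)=116169984 / 112673957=1.03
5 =5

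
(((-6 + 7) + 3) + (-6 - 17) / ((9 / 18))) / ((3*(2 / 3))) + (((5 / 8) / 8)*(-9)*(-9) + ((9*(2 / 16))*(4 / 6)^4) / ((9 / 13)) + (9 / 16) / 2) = -72937 / 5184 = -14.07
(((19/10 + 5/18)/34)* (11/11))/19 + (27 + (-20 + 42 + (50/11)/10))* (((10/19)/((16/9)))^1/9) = 1.63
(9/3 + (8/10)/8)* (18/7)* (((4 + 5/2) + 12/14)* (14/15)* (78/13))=57474/175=328.42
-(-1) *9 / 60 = 3 / 20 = 0.15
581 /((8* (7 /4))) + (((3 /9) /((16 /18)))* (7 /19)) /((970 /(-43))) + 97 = 20419537 /147440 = 138.49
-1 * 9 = -9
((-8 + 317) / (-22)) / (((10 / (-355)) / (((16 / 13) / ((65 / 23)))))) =2018388 / 9295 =217.15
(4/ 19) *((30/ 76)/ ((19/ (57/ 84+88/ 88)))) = 705/ 96026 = 0.01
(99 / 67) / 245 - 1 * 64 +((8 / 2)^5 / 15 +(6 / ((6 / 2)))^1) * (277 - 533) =-177796715 / 9849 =-18052.26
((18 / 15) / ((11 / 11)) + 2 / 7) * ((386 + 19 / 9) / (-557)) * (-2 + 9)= -181636 / 25065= -7.25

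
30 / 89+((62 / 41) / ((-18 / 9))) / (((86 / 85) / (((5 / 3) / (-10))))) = 869195 / 1882884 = 0.46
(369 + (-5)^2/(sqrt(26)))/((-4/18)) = -3321/2 - 225 * sqrt(26)/52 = -1682.56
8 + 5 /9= 77 /9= 8.56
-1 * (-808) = 808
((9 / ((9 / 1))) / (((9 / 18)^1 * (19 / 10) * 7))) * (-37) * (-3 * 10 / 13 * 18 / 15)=26640 / 1729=15.41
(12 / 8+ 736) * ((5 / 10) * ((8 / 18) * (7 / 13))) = 10325 / 117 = 88.25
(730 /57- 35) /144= -1265 /8208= -0.15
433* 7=3031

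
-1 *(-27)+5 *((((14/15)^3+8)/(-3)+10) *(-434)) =-30978929/2025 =-15298.24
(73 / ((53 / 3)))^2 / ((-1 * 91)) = -47961 / 255619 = -0.19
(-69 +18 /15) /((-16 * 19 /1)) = 339 /1520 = 0.22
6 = 6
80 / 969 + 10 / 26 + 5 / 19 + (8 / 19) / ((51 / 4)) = 9616 / 12597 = 0.76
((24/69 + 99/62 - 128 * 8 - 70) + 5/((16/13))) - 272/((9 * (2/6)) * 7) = -263751259/239568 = -1100.95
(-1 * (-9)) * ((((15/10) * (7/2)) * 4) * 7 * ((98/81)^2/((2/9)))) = 235298/27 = 8714.74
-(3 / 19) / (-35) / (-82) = -3 / 54530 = -0.00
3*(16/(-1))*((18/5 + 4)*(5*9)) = -16416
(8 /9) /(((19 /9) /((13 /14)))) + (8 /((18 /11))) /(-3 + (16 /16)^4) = -2458 /1197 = -2.05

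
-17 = -17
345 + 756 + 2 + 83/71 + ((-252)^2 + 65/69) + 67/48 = 5064429971/78384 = 64610.51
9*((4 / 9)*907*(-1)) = -3628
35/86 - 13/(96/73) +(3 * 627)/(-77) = -979777/28896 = -33.91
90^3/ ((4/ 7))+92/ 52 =16584773/ 13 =1275751.77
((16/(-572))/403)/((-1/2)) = 8/57629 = 0.00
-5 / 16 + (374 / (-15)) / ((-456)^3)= -222231413 / 711141120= -0.31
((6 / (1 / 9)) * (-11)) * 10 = -5940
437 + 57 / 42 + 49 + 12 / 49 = 47785 / 98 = 487.60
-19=-19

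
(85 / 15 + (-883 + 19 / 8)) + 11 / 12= -20977 / 24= -874.04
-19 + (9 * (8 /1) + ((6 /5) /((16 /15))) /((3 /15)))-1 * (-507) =4525 /8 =565.62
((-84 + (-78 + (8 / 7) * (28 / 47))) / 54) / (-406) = 3791 / 515214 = 0.01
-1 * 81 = -81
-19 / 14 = -1.36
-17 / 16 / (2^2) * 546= -4641 / 32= -145.03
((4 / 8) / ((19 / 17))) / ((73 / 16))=136 / 1387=0.10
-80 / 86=-40 / 43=-0.93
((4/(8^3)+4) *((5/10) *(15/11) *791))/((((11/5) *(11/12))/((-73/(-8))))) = 6664985775/681472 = 9780.28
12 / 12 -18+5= -12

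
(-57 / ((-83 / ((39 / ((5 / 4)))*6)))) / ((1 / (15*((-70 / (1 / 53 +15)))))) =-148451940 / 16517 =-8987.83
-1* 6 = -6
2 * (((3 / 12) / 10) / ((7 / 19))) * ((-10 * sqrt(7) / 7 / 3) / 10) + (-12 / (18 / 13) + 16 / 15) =-38 / 5 - 19 * sqrt(7) / 2940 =-7.62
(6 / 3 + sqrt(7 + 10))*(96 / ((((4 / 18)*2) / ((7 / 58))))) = 1512 / 29 + 756*sqrt(17) / 29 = 159.62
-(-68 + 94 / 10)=293 / 5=58.60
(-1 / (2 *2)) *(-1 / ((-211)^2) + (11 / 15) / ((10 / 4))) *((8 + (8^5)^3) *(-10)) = 3445911662697274108 / 133563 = 25799897147393.17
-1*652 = -652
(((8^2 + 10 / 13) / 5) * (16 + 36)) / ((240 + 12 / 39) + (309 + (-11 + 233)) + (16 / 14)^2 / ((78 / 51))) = 2145416 / 2459335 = 0.87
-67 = -67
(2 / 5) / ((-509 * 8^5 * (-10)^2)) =-1 / 4169728000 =-0.00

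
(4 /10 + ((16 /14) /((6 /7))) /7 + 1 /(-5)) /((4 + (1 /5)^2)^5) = 80078125 /220712110521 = 0.00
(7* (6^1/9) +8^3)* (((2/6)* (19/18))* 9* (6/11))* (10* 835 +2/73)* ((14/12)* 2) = 13962127200/803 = 17387456.04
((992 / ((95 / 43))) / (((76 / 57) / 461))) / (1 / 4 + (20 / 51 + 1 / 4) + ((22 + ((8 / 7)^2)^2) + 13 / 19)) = 3611891105424 / 588210695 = 6140.47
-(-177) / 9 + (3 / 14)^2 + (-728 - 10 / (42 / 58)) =-141531 / 196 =-722.10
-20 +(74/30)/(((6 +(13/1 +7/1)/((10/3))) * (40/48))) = -2963/150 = -19.75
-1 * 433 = -433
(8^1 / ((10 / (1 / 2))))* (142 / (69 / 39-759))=-923 / 12305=-0.08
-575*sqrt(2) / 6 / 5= -115*sqrt(2) / 6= -27.11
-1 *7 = -7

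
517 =517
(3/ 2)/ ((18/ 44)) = 11/ 3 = 3.67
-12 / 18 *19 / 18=-19 / 27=-0.70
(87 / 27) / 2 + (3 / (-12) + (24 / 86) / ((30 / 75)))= 3187 / 1548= 2.06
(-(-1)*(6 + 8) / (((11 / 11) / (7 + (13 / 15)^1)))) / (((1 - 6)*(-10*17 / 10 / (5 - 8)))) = -3.89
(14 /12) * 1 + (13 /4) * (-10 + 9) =-25 /12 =-2.08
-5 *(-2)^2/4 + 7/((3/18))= 37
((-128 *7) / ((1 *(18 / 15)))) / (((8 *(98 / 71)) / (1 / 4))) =-355 / 21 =-16.90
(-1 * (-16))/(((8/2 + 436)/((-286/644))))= -13/805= -0.02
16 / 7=2.29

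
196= 196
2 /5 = 0.40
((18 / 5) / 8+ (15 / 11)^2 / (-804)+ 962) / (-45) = -39012817 / 1824075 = -21.39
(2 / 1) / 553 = 2 / 553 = 0.00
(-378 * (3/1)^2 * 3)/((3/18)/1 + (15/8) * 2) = -122472/47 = -2605.79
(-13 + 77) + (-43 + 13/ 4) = 97/ 4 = 24.25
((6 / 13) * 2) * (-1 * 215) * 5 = -12900 / 13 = -992.31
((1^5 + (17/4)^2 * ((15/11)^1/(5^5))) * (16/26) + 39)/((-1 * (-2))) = 7082117/357500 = 19.81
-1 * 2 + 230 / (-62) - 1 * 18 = -735 / 31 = -23.71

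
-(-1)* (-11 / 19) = -11 / 19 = -0.58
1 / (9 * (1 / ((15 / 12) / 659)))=5 / 23724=0.00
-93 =-93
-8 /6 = -4 /3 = -1.33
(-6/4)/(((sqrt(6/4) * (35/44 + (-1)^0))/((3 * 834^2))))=-45906696 * sqrt(6)/79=-1423392.16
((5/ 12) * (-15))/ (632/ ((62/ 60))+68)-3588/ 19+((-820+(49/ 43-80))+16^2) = -57263541447/ 68850224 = -831.71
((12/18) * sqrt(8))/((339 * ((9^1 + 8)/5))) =20 * sqrt(2)/17289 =0.00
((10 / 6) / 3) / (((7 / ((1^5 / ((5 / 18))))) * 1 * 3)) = 2 / 21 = 0.10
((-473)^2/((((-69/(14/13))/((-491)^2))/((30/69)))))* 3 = -7551153546860/6877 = -1098030179.85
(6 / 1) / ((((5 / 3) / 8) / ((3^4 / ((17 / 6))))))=69984 / 85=823.34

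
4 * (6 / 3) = 8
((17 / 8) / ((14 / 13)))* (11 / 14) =2431 / 1568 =1.55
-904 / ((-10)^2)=-226 / 25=-9.04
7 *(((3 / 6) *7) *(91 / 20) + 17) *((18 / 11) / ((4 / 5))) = 82971 / 176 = 471.43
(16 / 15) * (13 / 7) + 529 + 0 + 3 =56068 / 105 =533.98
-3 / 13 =-0.23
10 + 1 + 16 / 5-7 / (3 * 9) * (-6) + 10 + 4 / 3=1219 / 45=27.09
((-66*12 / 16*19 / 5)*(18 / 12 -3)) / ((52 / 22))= 62073 / 520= 119.37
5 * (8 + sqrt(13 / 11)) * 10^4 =50000 * sqrt(143) / 11 + 400000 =454355.73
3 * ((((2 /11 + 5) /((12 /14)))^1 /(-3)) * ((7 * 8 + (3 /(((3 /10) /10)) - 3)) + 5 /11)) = -112252 /121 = -927.70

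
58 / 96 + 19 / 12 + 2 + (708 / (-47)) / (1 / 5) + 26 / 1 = -33939 / 752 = -45.13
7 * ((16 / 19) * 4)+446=8922 / 19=469.58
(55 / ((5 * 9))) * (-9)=-11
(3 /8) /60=0.01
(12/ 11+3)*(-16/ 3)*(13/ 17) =-3120/ 187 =-16.68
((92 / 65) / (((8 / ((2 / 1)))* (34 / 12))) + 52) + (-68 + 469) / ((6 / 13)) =6105953 / 6630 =920.96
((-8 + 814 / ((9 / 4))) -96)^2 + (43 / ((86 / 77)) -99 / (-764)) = 4114544153 / 61884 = 66488.01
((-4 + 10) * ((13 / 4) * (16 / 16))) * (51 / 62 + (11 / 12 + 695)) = 3369431 / 248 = 13586.42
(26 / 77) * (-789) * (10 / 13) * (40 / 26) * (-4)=1261.14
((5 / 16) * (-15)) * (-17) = 1275 / 16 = 79.69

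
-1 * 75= -75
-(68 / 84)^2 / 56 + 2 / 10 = 0.19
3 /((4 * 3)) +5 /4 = 3 /2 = 1.50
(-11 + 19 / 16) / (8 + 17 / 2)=-157 / 264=-0.59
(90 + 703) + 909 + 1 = 1703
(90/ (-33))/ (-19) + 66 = 13824/ 209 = 66.14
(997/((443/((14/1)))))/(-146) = -6979/32339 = -0.22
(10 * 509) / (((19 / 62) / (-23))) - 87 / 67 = -486310433 / 1273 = -382019.19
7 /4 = 1.75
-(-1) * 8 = 8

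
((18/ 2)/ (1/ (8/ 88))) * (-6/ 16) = -27/ 88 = -0.31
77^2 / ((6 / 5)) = 29645 / 6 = 4940.83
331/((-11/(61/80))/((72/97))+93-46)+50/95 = 3603991/287527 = 12.53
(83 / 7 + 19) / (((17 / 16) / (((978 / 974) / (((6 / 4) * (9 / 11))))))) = 1377024 / 57953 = 23.76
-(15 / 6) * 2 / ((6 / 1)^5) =-5 / 7776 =-0.00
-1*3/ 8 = -3/ 8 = -0.38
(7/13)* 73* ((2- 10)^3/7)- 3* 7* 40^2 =-474176/13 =-36475.08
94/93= 1.01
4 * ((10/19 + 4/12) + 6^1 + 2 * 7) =4756/57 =83.44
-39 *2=-78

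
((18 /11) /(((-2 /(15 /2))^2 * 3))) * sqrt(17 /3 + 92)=225 * sqrt(879) /88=75.80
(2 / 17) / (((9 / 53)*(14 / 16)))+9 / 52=53735 / 55692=0.96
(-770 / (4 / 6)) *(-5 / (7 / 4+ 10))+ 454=44438 / 47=945.49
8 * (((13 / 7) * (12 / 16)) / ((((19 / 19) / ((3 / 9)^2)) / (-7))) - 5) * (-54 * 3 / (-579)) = -2628 / 193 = -13.62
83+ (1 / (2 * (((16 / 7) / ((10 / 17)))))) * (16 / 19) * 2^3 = 27089 / 323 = 83.87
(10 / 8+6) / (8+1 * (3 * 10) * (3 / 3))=29 / 152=0.19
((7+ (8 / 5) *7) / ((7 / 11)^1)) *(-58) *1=-8294 / 5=-1658.80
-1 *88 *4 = -352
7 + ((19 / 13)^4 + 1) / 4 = 479295 / 57122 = 8.39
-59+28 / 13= -56.85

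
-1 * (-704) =704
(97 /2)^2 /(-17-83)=-9409 /400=-23.52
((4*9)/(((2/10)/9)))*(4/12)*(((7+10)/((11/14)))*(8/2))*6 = 280407.27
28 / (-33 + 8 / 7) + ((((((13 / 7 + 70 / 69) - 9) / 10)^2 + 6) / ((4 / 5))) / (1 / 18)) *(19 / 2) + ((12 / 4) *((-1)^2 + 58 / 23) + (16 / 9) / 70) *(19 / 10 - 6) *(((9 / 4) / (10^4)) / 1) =15744480896147233 / 11560766000000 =1361.89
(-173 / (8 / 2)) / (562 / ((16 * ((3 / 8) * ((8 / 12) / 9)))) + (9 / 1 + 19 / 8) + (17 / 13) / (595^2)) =-93670850 / 2763290083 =-0.03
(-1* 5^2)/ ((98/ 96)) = -1200/ 49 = -24.49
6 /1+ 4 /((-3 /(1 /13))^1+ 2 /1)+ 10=588 /37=15.89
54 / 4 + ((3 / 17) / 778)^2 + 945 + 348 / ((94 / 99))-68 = 10334604186965 / 8221572572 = 1257.01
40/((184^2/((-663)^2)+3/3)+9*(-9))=-2197845/4391458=-0.50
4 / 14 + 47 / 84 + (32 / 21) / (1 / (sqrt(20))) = 71 / 84 + 64 * sqrt(5) / 21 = 7.66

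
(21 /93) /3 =7 /93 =0.08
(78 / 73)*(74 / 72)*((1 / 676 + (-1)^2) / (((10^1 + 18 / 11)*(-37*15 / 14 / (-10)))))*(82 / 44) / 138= 194299 / 603472896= 0.00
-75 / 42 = -25 / 14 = -1.79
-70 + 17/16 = -1103/16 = -68.94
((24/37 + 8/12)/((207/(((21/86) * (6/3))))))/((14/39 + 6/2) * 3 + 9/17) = 112931/385982964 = 0.00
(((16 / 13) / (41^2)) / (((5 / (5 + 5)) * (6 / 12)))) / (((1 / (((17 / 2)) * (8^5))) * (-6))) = -8912896 / 65559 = -135.95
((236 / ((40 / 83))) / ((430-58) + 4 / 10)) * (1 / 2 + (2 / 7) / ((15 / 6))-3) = -817799 / 260680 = -3.14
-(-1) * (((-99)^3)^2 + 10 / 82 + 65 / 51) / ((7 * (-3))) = -1968634992400411 / 43911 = -44832388066.78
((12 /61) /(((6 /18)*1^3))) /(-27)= -4 /183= -0.02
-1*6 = -6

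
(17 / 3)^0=1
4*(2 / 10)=4 / 5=0.80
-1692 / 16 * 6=-1269 / 2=-634.50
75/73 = 1.03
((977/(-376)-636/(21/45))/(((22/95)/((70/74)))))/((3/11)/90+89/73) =-1869266314875/409611016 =-4563.52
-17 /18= -0.94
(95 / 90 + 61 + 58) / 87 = 2161 / 1566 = 1.38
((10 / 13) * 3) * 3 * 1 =90 / 13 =6.92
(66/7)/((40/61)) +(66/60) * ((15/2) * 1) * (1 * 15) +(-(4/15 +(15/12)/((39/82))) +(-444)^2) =269275234/1365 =197271.23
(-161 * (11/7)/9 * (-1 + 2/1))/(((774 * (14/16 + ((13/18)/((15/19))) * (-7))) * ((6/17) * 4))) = 21505/4621554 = 0.00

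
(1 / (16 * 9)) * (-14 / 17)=-7 / 1224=-0.01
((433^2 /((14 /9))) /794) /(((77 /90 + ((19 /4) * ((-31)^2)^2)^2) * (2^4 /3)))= 227799135 /154014568864300911676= 0.00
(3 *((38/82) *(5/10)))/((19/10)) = 15/41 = 0.37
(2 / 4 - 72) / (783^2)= -0.00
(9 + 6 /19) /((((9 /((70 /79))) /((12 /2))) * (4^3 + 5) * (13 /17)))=0.10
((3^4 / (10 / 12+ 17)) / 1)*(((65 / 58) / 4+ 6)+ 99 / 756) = 2530035 / 86884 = 29.12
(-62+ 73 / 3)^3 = -1442897 / 27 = -53440.63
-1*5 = -5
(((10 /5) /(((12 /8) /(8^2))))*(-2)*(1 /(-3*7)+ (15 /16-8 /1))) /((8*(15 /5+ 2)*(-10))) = -3.03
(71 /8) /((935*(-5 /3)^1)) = -213 /37400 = -0.01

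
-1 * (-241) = 241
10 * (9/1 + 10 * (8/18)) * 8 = 9680/9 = 1075.56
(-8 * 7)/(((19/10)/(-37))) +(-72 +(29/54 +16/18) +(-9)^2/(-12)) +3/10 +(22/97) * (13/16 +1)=2018133637/1990440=1013.91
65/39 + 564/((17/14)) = 23773/51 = 466.14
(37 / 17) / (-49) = -37 / 833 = -0.04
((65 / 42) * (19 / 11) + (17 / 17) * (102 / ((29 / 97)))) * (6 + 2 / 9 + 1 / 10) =2621293667 / 1205820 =2173.87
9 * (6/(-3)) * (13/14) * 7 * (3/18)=-39/2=-19.50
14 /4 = 7 /2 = 3.50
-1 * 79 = -79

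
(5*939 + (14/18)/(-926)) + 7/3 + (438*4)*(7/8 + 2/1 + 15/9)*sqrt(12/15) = 39147569/8334 + 15914*sqrt(5)/5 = 11814.29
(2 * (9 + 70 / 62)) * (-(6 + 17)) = -14444 / 31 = -465.94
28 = 28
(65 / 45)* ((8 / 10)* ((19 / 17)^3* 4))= 1426672 / 221085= 6.45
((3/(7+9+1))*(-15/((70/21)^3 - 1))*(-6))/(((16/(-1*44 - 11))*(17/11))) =-2205225/2249576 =-0.98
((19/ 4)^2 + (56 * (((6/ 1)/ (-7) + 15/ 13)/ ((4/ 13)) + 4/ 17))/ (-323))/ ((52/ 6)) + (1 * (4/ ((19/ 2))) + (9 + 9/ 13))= 28993441/ 2284256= 12.69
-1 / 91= -0.01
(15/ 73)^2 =225/ 5329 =0.04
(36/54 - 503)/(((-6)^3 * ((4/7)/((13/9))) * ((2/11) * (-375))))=-1508507/17496000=-0.09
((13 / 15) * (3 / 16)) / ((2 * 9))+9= 12973 / 1440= 9.01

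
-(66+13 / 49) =-3247 / 49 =-66.27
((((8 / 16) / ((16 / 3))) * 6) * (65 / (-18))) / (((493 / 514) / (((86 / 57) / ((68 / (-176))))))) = 7901465 / 955434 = 8.27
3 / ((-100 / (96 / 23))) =-72 / 575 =-0.13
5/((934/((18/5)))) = 9/467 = 0.02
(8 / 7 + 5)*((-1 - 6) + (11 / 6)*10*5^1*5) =58222 / 21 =2772.48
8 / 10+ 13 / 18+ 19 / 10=154 / 45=3.42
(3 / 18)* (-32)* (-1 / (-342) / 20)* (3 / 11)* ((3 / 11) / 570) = -1 / 9828225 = -0.00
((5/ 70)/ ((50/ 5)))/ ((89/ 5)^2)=5/ 221788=0.00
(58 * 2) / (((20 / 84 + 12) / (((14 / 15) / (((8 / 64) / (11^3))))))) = 121046464 / 1285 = 94199.58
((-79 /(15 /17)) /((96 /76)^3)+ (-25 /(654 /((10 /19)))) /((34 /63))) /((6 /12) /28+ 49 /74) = -84067842339481 /1285804704960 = -65.38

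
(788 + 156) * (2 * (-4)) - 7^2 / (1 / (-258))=5090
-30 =-30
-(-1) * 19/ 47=19/ 47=0.40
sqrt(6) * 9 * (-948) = -8532 * sqrt(6) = -20899.05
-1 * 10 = -10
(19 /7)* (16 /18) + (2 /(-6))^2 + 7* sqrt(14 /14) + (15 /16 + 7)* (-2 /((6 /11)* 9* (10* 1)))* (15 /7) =17803 /2016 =8.83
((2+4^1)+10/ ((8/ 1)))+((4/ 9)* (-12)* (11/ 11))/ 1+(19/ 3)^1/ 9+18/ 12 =445/ 108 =4.12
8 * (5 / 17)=2.35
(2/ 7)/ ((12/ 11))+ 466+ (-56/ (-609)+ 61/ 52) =14805643/ 31668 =467.53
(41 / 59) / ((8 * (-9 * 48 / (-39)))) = 533 / 67968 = 0.01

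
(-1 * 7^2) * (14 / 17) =-686 / 17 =-40.35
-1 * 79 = -79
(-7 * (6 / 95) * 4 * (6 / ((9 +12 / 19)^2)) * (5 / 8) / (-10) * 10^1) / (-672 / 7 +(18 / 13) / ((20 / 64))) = -8645 / 11073696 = -0.00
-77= -77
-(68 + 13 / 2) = -149 / 2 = -74.50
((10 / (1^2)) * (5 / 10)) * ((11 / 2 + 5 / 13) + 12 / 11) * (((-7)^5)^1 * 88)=-670599300 / 13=-51584561.54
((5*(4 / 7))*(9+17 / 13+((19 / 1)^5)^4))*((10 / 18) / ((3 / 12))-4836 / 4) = -35382940815941909834629725515780 / 273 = -129607841816637032361281000000.00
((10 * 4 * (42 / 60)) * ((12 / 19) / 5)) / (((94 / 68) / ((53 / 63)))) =28832 / 13395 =2.15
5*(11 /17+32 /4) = 43.24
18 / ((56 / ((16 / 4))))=9 / 7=1.29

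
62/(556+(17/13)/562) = 0.11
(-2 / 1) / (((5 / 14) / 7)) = -196 / 5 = -39.20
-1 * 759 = -759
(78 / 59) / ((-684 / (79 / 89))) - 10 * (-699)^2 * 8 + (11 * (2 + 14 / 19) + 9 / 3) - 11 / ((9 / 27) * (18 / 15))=-11699334283379 / 299307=-39088074.40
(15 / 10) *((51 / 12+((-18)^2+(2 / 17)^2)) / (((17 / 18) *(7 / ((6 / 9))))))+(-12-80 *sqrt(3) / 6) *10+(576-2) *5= 192565757 / 68782-400 *sqrt(3) / 3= 2568.71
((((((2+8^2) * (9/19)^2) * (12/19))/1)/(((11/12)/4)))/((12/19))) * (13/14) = 151632/2527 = 60.00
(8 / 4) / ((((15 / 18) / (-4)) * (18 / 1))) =-0.53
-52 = -52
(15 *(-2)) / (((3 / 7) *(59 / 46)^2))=-148120 / 3481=-42.55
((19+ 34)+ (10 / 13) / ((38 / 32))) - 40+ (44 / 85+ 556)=11970623 / 20995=570.17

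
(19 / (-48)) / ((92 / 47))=-893 / 4416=-0.20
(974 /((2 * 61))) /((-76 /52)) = -5.46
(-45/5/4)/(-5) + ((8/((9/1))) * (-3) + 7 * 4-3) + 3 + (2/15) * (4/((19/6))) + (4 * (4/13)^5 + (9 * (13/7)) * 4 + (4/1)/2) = 94.82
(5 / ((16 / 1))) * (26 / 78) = 5 / 48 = 0.10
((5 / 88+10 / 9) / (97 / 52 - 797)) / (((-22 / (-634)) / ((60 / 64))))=-0.04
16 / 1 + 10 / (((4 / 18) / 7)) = 331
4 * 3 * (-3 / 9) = -4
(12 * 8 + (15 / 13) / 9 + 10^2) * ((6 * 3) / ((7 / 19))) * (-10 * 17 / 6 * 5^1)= -123531350 / 91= -1357487.36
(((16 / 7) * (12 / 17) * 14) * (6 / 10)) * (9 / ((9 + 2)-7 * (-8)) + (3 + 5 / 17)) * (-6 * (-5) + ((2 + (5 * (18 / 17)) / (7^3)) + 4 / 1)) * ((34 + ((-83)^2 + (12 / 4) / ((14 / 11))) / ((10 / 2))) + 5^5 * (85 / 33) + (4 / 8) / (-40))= 12513918198864816 / 790339571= 15833596.92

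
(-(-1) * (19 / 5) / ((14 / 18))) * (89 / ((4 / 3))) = 45657 / 140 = 326.12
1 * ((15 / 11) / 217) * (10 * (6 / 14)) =450 / 16709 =0.03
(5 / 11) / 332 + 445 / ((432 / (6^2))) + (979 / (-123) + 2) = 3495346 / 112299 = 31.13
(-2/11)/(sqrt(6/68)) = -2 * sqrt(102)/33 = -0.61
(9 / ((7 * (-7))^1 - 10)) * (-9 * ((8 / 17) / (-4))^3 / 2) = -324 / 289867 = -0.00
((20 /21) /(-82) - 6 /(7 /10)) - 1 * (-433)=365423 /861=424.42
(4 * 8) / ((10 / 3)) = 48 / 5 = 9.60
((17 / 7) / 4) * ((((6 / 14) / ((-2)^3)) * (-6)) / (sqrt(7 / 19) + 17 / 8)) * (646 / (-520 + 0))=-5320779 / 42831880 + 16473 * sqrt(133) / 5353985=-0.09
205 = 205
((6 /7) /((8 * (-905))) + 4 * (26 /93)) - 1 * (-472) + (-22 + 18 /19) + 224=676.07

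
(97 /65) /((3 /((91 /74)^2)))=61789 /82140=0.75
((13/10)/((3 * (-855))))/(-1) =13/25650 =0.00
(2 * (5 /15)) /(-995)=-2 /2985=-0.00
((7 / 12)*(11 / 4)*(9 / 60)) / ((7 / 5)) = 0.17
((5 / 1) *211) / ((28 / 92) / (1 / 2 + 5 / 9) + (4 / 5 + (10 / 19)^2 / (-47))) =2058521275 / 2112054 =974.65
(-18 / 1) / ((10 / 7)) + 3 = -48 / 5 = -9.60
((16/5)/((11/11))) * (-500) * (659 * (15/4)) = -3954000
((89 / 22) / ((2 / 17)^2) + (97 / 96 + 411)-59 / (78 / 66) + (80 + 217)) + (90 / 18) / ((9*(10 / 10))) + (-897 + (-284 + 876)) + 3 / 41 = 1092488233 / 1688544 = 647.00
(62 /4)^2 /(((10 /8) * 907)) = 961 /4535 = 0.21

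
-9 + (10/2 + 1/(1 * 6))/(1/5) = 101/6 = 16.83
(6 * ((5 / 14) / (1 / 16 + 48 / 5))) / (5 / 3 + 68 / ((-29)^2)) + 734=17514138266 / 23857099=734.13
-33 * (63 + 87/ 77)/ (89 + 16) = -4938/ 245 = -20.16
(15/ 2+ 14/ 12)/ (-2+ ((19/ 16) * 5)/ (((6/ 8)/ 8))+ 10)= 13/ 107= 0.12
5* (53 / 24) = 11.04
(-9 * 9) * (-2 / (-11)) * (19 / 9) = -342 / 11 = -31.09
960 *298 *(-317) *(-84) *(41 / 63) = 4957575680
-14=-14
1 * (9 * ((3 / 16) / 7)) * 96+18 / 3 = 204 / 7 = 29.14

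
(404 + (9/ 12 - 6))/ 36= 1595/ 144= 11.08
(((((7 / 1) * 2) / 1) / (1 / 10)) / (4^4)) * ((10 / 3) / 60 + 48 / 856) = 7525 / 123264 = 0.06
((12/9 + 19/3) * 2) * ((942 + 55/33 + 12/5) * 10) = 1305572/9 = 145063.56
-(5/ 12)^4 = -625/ 20736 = -0.03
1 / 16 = 0.06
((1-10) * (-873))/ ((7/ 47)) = 369279/ 7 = 52754.14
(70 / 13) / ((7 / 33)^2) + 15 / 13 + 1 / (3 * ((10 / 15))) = 22081 / 182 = 121.32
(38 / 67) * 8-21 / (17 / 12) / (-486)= 140474 / 30753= 4.57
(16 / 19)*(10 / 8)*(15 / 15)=20 / 19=1.05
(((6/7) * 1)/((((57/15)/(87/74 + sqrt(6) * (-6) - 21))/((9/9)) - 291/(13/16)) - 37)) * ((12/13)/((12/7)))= -747677724930/640825792700329 - 243462960 * sqrt(6)/640825792700329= -0.00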